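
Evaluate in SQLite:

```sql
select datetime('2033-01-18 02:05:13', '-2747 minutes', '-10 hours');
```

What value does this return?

2033-01-15 18:18:13

2747 minutes = 45h 47m; -2747 minutes from 2033-01-18 02:05:13 is 2033-01-16 04:18:13 (crosses midnight).
-10 hours from 2033-01-16 04:18:13 is 2033-01-15 18:18:13 (crosses midnight).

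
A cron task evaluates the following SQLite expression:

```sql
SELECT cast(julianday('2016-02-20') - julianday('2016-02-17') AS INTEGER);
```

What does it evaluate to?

3

Both dates are in February 2016: 20 − 17 = 3.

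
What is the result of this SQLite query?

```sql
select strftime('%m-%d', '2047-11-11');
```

`%m-%d` extracts the month-day: 11-11.

11-11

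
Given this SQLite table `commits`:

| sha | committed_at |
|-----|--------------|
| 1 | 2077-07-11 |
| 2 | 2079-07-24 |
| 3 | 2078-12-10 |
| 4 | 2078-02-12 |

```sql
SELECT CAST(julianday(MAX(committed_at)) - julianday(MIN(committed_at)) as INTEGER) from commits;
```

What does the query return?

743

MIN = 2077-07-11, MAX = 2079-07-24.
20 days remain in July 2077 after the 11th (31 − 11).
Full months from August 2077 through June 2079 contribute their day counts.
Then 24 days into July 2079.
Total: 20 + 31 + 30 + 31 + 30 + 31 + 31 + 28 + 31 + 30 + 31 + 30 + 31 + 31 + 30 + 31 + 30 + 31 + 31 + 28 + 31 + 30 + 31 + 30 + 24 = 743.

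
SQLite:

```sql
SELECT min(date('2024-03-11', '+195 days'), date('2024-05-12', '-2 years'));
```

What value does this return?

2022-05-12

date('2024-03-11', '+195 days') → 2024-09-22.
date('2024-05-12', '-2 years') → 2022-05-12.
Earlier of the two is 2022-05-12.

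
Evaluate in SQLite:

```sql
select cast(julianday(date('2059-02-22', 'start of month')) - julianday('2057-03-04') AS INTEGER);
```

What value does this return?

699

`start of month` rewinds 2059-02-22 to 2059-02-01.
27 days remain in March 2057 after the 4th (31 − 4).
Full months from April 2057 through January 2059 contribute their day counts.
Then 1 day into February 2059.
Total: 27 + 30 + 31 + 30 + 31 + 31 + 30 + 31 + 30 + 31 + 31 + 28 + 31 + 30 + 31 + 30 + 31 + 31 + 30 + 31 + 30 + 31 + 31 + 1 = 699.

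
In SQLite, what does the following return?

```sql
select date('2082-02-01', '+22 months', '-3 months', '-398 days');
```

Adding +22 months to 2082-02-01 gives 2083-12-01.
Adding -3 months to 2083-12-01 gives 2083-09-01.
Applying '-398 days' to 2083-09-01: counting 398 days back gives 2082-07-30.

2082-07-30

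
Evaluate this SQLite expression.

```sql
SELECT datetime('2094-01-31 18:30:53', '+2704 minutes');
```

2094-02-02 15:34:53

2704 minutes = 45h 4m; +2704 minutes from 2094-01-31 18:30:53 is 2094-02-02 15:34:53 (crosses midnight).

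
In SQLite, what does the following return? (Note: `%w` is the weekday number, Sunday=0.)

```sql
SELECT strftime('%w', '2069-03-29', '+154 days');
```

First apply '+154 days': 2069-03-29 → 2069-08-30.
2069-08-30 is a Friday; with Sunday=0 that is 5.

5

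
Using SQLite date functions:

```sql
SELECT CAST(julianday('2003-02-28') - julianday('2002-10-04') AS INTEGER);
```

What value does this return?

147

27 days remain in October 2002 after the 4th (31 − 4).
November 2002: 30 days.
December 2002: 31 days.
January 2003: 31 days.
Then 28 days into February 2003.
Total: 27 + 30 + 31 + 31 + 28 = 147.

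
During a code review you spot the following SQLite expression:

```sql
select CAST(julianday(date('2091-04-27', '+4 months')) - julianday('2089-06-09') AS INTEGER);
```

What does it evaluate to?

809

Adding +4 months to 2091-04-27 gives 2091-08-27.
21 days remain in June 2089 after the 9th (30 − 9).
Full months from July 2089 through July 2091 contribute their day counts.
Then 27 days into August 2091.
Total: 21 + 31 + 31 + 30 + 31 + 30 + 31 + 31 + 28 + 31 + 30 + 31 + 30 + 31 + 31 + 30 + 31 + 30 + 31 + 31 + 28 + 31 + 30 + 31 + 30 + 31 + 27 = 809.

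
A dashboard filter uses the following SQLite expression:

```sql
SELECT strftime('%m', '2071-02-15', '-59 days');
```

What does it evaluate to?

First apply '-59 days': 2071-02-15 → 2070-12-18.
`%m` extracts the 2-digit month (01-12): 12.

12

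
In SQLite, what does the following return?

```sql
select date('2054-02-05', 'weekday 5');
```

2054-02-06

`weekday 5` advances to the next Friday; 2054-02-05 is a Thursday, so it moves forward to 2054-02-06.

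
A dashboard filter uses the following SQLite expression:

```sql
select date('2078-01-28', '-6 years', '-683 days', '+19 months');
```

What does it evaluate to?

Adding -6 years to 2078-01-28 gives 2072-01-28.
Applying '-683 days' to 2072-01-28: counting 683 days back gives 2070-03-16.
Adding +19 months to 2070-03-16 gives 2071-10-16.

2071-10-16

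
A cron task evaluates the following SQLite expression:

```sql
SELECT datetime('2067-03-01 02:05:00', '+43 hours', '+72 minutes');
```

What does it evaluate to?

+43 hours from 2067-03-01 02:05:00 is 2067-03-02 21:05:00 (crosses midnight).
72 minutes = 1h 12m; +72 minutes from 2067-03-02 21:05:00 is 2067-03-02 22:17:00.

2067-03-02 22:17:00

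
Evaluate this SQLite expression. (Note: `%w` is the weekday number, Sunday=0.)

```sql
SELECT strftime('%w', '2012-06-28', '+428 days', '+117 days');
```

3

First apply '+428 days', '+117 days': 2012-06-28 → 2013-12-25.
2013-12-25 is a Wednesday; with Sunday=0 that is 3.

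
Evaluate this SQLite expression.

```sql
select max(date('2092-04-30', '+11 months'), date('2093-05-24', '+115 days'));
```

date('2092-04-30', '+11 months') → 2093-03-30.
date('2093-05-24', '+115 days') → 2093-09-16.
Later of the two is 2093-09-16.

2093-09-16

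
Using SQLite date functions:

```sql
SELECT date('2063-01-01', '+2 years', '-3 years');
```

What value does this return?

Adding +2 years to 2063-01-01 gives 2065-01-01.
Adding -3 years to 2065-01-01 gives 2062-01-01.

2062-01-01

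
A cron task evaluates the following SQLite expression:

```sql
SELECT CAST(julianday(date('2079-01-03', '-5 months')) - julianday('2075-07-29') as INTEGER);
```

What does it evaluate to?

Adding -5 months to 2079-01-03 gives 2078-08-03.
2 days remain in July 2075 after the 29th (31 − 29).
Full months from August 2075 through July 2078 contribute their day counts.
Then 3 days into August 2078.
Total: 2 + 31 + 30 + 31 + 30 + 31 + 31 + 29 + 31 + 30 + 31 + 30 + 31 + 31 + 30 + 31 + 30 + 31 + 31 + 28 + 31 + 30 + 31 + 30 + 31 + 31 + 30 + 31 + 30 + 31 + 31 + 28 + 31 + 30 + 31 + 30 + 31 + 3 = 1101.

1101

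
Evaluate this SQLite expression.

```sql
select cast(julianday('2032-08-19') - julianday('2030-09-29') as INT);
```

690

1 day remains in September 2030 after the 29th (30 − 29).
Full months from October 2030 through July 2032 contribute their day counts.
Then 19 days into August 2032.
Total: 1 + 31 + 30 + 31 + 31 + 28 + 31 + 30 + 31 + 30 + 31 + 31 + 30 + 31 + 30 + 31 + 31 + 29 + 31 + 30 + 31 + 30 + 31 + 19 = 690.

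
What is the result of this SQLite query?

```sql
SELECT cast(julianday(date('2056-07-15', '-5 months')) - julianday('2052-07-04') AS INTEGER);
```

1321

Adding -5 months to 2056-07-15 gives 2056-02-15.
27 days remain in July 2052 after the 4th (31 − 4).
Full months from August 2052 through January 2056 contribute their day counts.
Then 15 days into February 2056.
Total: 27 + 31 + 30 + 31 + 30 + 31 + 31 + 28 + 31 + 30 + 31 + 30 + 31 + 31 + 30 + 31 + 30 + 31 + 31 + 28 + 31 + 30 + 31 + 30 + 31 + 31 + 30 + 31 + 30 + 31 + 31 + 28 + 31 + 30 + 31 + 30 + 31 + 31 + 30 + 31 + 30 + 31 + 31 + 15 = 1321.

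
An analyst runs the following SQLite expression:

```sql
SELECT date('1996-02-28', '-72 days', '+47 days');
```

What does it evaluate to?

Applying '-72 days' to 1996-02-28: counting 72 days back gives 1995-12-18.
Applying '+47 days' to 1995-12-18: counting 47 days forward gives 1996-02-03.

1996-02-03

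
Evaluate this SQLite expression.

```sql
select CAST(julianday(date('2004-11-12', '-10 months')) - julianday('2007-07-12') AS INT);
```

-1277

Adding -10 months to 2004-11-12 gives 2004-01-12.
19 days remain in January 2004 after the 12th (31 − 12).
Full months from February 2004 through June 2007 contribute their day counts.
Then 12 days into July 2007.
Total: 19 + 29 + 31 + 30 + 31 + 30 + 31 + 31 + 30 + 31 + 30 + 31 + 31 + 28 + 31 + 30 + 31 + 30 + 31 + 31 + 30 + 31 + 30 + 31 + 31 + 28 + 31 + 30 + 31 + 30 + 31 + 31 + 30 + 31 + 30 + 31 + 31 + 28 + 31 + 30 + 31 + 30 + 12 = 1277.
The subtraction is earlier − later, so the result is −1277 → -1277.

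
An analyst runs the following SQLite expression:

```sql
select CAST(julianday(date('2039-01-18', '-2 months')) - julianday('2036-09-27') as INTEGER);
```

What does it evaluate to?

Adding -2 months to 2039-01-18 gives 2038-11-18.
3 days remain in September 2036 after the 27th (30 − 27).
Full months from October 2036 through October 2038 contribute their day counts.
Then 18 days into November 2038.
Total: 3 + 31 + 30 + 31 + 31 + 28 + 31 + 30 + 31 + 30 + 31 + 31 + 30 + 31 + 30 + 31 + 31 + 28 + 31 + 30 + 31 + 30 + 31 + 31 + 30 + 31 + 18 = 782.

782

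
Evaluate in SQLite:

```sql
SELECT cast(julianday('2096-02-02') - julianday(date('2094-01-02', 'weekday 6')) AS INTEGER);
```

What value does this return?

`weekday 6` advances to the next Saturday; 2094-01-02 is already a Saturday, so it stays at 2094-01-02.
29 days remain in January 2094 after the 2nd (31 − 2).
Full months from February 2094 through January 2096 contribute their day counts.
Then 2 days into February 2096.
Total: 29 + 28 + 31 + 30 + 31 + 30 + 31 + 31 + 30 + 31 + 30 + 31 + 31 + 28 + 31 + 30 + 31 + 30 + 31 + 31 + 30 + 31 + 30 + 31 + 31 + 2 = 761.

761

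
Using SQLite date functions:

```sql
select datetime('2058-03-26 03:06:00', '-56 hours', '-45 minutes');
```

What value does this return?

2058-03-23 18:21:00

-56 hours from 2058-03-26 03:06:00 is 2058-03-23 19:06:00 (crosses midnight).
-45 minutes from 2058-03-23 19:06:00 is 2058-03-23 18:21:00.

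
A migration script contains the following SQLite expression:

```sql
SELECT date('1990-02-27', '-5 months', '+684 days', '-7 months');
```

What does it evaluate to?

Adding -5 months to 1990-02-27 gives 1989-09-27.
Applying '+684 days' to 1989-09-27: counting 684 days forward gives 1991-08-12.
Adding -7 months to 1991-08-12 gives 1991-01-12.

1991-01-12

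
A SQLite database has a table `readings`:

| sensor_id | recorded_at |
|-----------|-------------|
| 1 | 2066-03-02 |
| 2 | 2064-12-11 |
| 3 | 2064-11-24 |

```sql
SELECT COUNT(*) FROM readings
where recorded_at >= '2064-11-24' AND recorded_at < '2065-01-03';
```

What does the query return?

2

Rows in [2064-11-24, 2065-01-03): 2064-12-11, 2064-11-24 → 2 rows.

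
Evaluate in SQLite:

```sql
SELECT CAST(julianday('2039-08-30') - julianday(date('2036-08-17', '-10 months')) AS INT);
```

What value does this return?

1413

Adding -10 months to 2036-08-17 gives 2035-10-17.
14 days remain in October 2035 after the 17th (31 − 17).
Full months from November 2035 through July 2039 contribute their day counts.
Then 30 days into August 2039.
Total: 14 + 30 + 31 + 31 + 29 + 31 + 30 + 31 + 30 + 31 + 31 + 30 + 31 + 30 + 31 + 31 + 28 + 31 + 30 + 31 + 30 + 31 + 31 + 30 + 31 + 30 + 31 + 31 + 28 + 31 + 30 + 31 + 30 + 31 + 31 + 30 + 31 + 30 + 31 + 31 + 28 + 31 + 30 + 31 + 30 + 31 + 30 = 1413.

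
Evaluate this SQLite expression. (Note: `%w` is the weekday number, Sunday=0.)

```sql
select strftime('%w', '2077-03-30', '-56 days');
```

First apply '-56 days': 2077-03-30 → 2077-02-02.
2077-02-02 is a Tuesday; with Sunday=0 that is 2.

2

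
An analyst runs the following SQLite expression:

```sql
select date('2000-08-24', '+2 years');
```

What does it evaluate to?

Adding +2 years to 2000-08-24 gives 2002-08-24.

2002-08-24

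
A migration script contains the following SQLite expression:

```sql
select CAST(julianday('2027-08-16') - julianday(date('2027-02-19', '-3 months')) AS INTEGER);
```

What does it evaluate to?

270

Adding -3 months to 2027-02-19 gives 2026-11-19.
11 days remain in November 2026 after the 19th (30 − 19).
Full months from December 2026 through July 2027 contribute their day counts.
Then 16 days into August 2027.
Total: 11 + 31 + 31 + 28 + 31 + 30 + 31 + 30 + 31 + 16 = 270.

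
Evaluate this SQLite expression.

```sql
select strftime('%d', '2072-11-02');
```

02

`%d` extracts the 2-digit day of month: 02.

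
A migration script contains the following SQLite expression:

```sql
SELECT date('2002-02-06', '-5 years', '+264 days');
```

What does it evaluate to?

Adding -5 years to 2002-02-06 gives 1997-02-06.
Applying '+264 days' to 1997-02-06: counting 264 days forward gives 1997-10-28.

1997-10-28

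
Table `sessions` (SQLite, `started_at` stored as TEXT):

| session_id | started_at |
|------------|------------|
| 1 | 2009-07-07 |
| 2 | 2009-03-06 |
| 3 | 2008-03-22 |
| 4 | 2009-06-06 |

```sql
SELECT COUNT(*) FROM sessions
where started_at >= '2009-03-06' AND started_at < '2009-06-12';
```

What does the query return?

Rows in [2009-03-06, 2009-06-12): 2009-03-06, 2009-06-06 → 2 rows.

2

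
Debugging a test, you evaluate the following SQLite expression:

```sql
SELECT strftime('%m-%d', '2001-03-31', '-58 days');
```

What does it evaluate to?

02-01

First apply '-58 days': 2001-03-31 → 2001-02-01.
`%m-%d` extracts the month-day: 02-01.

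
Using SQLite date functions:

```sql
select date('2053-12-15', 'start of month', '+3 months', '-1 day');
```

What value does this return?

`start of month` rewinds 2053-12-15 to 2053-12-01.
Adding +3 months to 2053-12-01 gives 2054-03-01.
Going back 1 day from 2054-03-01 reaches 2054-02-28 (last day of February, 28 days).

2054-02-28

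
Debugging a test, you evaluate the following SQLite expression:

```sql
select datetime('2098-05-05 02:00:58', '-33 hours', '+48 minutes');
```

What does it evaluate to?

2098-05-03 17:48:58

-33 hours from 2098-05-05 02:00:58 is 2098-05-03 17:00:58 (crosses midnight).
+48 minutes from 2098-05-03 17:00:58 is 2098-05-03 17:48:58.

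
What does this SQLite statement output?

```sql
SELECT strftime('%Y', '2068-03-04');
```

2068

`%Y` extracts the 4-digit year: 2068.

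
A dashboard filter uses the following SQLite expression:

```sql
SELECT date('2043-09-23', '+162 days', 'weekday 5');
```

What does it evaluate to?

Applying '+162 days' to 2043-09-23: counting 162 days forward gives 2044-03-03.
`weekday 5` advances to the next Friday; 2044-03-03 is a Thursday, so it moves forward to 2044-03-04.

2044-03-04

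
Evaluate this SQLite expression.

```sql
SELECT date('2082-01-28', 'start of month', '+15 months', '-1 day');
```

2083-03-31

`start of month` rewinds 2082-01-28 to 2082-01-01.
Adding +15 months to 2082-01-01 gives 2083-04-01.
Going back 1 day from 2083-04-01 reaches 2083-03-31 (last day of March, 31 days).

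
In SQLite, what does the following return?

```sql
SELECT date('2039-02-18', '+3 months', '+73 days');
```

Adding +3 months to 2039-02-18 gives 2039-05-18.
Applying '+73 days' to 2039-05-18: counting 73 days forward gives 2039-07-30.

2039-07-30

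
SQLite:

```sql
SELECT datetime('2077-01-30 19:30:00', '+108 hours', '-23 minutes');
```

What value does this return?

+108 hours from 2077-01-30 19:30:00 is 2077-02-04 07:30:00 (crosses midnight).
-23 minutes from 2077-02-04 07:30:00 is 2077-02-04 07:07:00.

2077-02-04 07:07:00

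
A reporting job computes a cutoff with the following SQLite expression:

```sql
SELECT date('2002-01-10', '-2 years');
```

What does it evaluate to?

Adding -2 years to 2002-01-10 gives 2000-01-10.

2000-01-10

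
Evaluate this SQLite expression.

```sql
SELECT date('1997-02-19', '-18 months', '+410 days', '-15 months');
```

Adding -18 months to 1997-02-19 gives 1995-08-19.
Applying '+410 days' to 1995-08-19: counting 410 days forward gives 1996-10-02.
Adding -15 months to 1996-10-02 gives 1995-07-02.

1995-07-02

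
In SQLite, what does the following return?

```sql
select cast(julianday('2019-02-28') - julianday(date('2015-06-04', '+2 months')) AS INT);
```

Adding +2 months to 2015-06-04 gives 2015-08-04.
27 days remain in August 2015 after the 4th (31 − 4).
Full months from September 2015 through January 2019 contribute their day counts.
Then 28 days into February 2019.
Total: 27 + 30 + 31 + 30 + 31 + 31 + 29 + 31 + 30 + 31 + 30 + 31 + 31 + 30 + 31 + 30 + 31 + 31 + 28 + 31 + 30 + 31 + 30 + 31 + 31 + 30 + 31 + 30 + 31 + 31 + 28 + 31 + 30 + 31 + 30 + 31 + 31 + 30 + 31 + 30 + 31 + 31 + 28 = 1304.

1304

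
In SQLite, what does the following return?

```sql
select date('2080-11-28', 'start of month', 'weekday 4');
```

2080-11-07

`start of month` rewinds 2080-11-28 to 2080-11-01.
`weekday 4` advances to the next Thursday; 2080-11-01 is a Friday, so it moves forward to 2080-11-07.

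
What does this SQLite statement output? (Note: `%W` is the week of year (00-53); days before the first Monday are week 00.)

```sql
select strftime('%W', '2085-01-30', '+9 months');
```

First apply '+9 months': 2085-01-30 → 2085-10-30.
2085-10-30 is a Tuesday. SQLite's %W counts Mondays since the year started; the result is 44.

44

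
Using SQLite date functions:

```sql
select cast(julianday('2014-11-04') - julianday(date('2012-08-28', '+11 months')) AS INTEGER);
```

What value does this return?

464

Adding +11 months to 2012-08-28 gives 2013-07-28.
3 days remain in July 2013 after the 28th (31 − 28).
Full months from August 2013 through October 2014 contribute their day counts.
Then 4 days into November 2014.
Total: 3 + 31 + 30 + 31 + 30 + 31 + 31 + 28 + 31 + 30 + 31 + 30 + 31 + 31 + 30 + 31 + 4 = 464.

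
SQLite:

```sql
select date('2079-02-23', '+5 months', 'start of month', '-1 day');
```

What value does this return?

Adding +5 months to 2079-02-23 gives 2079-07-23.
`start of month` rewinds 2079-07-23 to 2079-07-01.
Going back 1 day from 2079-07-01 reaches 2079-06-30 (last day of June, 30 days).

2079-06-30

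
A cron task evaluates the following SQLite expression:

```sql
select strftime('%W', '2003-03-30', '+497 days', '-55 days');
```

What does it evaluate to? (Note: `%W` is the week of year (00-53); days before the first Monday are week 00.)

24

First apply '+497 days', '-55 days': 2003-03-30 → 2004-06-14.
2004-06-14 is a Monday. SQLite's %W counts Mondays since the year started; the result is 24.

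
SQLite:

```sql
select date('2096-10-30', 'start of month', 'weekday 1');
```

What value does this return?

`start of month` rewinds 2096-10-30 to 2096-10-01.
`weekday 1` advances to the next Monday; 2096-10-01 is already a Monday, so it stays at 2096-10-01.

2096-10-01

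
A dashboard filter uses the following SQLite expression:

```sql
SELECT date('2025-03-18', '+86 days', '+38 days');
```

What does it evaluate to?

2025-07-20

Applying '+86 days' to 2025-03-18: counting 86 days forward gives 2025-06-12.
June 2025 has 30 days; 18 remain after the 12th, so 19 days reach 2025-07-01.
Advancing 19 more days within July lands on 2025-07-20.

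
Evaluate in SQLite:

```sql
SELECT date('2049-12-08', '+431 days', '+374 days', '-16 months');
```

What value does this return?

Applying '+431 days' to 2049-12-08: counting 431 days forward gives 2051-02-12.
Applying '+374 days' to 2051-02-12: counting 374 days forward gives 2052-02-21.
Adding -16 months to 2052-02-21 gives 2050-10-21.

2050-10-21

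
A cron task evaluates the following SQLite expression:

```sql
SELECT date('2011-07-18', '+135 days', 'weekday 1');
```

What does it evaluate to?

2011-12-05

Applying '+135 days' to 2011-07-18: counting 135 days forward gives 2011-11-30.
`weekday 1` advances to the next Monday; 2011-11-30 is a Wednesday, so it moves forward to 2011-12-05.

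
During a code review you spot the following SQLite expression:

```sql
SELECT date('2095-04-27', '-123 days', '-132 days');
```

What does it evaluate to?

Applying '-123 days' to 2095-04-27: counting 123 days back gives 2094-12-25.
Applying '-132 days' to 2094-12-25: counting 132 days back gives 2094-08-15.

2094-08-15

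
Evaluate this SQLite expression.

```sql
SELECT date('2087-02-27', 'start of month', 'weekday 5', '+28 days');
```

`start of month` rewinds 2087-02-27 to 2087-02-01.
`weekday 5` advances to the next Friday; 2087-02-01 is a Saturday, so it moves forward to 2087-02-07.
February 2087 has 28 days; 21 remain after the 7th, so 22 days reach 2087-03-01.
Advancing 6 more days within March lands on 2087-03-07.

2087-03-07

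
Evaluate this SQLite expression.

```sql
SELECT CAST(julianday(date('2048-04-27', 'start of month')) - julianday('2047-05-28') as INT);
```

`start of month` rewinds 2048-04-27 to 2048-04-01.
3 days remain in May 2047 after the 28th (31 − 28).
Full months from June 2047 through March 2048 contribute their day counts.
Then 1 day into April 2048.
Total: 3 + 30 + 31 + 31 + 30 + 31 + 30 + 31 + 31 + 29 + 31 + 1 = 309.

309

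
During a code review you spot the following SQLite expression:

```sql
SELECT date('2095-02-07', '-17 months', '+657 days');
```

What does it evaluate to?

2095-06-26

Adding -17 months to 2095-02-07 gives 2093-09-07.
Applying '+657 days' to 2093-09-07: counting 657 days forward gives 2095-06-26.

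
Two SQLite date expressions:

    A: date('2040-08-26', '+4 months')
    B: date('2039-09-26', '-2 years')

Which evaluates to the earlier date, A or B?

A = 2040-12-26.
B = 2037-09-26.
B is earlier.

B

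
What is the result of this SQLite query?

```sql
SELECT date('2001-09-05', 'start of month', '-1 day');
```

`start of month` rewinds 2001-09-05 to 2001-09-01.
Going back 1 day from 2001-09-01 reaches 2001-08-31 (last day of August, 31 days).

2001-08-31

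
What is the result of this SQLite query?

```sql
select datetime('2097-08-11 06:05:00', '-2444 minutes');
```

2444 minutes = 40h 44m; -2444 minutes from 2097-08-11 06:05:00 is 2097-08-09 13:21:00 (crosses midnight).

2097-08-09 13:21:00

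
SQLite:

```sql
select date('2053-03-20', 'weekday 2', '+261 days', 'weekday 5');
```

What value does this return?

`weekday 2` advances to the next Tuesday; 2053-03-20 is a Thursday, so it moves forward to 2053-03-25.
Applying '+261 days' to 2053-03-25: counting 261 days forward gives 2053-12-11.
`weekday 5` advances to the next Friday; 2053-12-11 is a Thursday, so it moves forward to 2053-12-12.

2053-12-12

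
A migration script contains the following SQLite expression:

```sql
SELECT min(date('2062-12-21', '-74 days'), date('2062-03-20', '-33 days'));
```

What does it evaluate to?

2062-02-15

date('2062-12-21', '-74 days') → 2062-10-08.
date('2062-03-20', '-33 days') → 2062-02-15.
Earlier of the two is 2062-02-15.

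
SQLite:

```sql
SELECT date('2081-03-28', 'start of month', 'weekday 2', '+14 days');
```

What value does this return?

`start of month` rewinds 2081-03-28 to 2081-03-01.
`weekday 2` advances to the next Tuesday; 2081-03-01 is a Saturday, so it moves forward to 2081-03-04.
Advancing 14 more days within March lands on 2081-03-18.

2081-03-18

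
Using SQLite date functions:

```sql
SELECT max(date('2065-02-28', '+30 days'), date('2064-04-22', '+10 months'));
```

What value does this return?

2065-03-30

date('2065-02-28', '+30 days') → 2065-03-30.
date('2064-04-22', '+10 months') → 2065-02-22.
Later of the two is 2065-03-30.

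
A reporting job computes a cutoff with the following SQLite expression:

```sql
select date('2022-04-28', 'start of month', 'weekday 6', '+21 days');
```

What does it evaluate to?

2022-04-23

`start of month` rewinds 2022-04-28 to 2022-04-01.
`weekday 6` advances to the next Saturday; 2022-04-01 is a Friday, so it moves forward to 2022-04-02.
Advancing 21 more days within April lands on 2022-04-23.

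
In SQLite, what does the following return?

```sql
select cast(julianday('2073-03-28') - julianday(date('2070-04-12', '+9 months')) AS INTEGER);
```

806

Adding +9 months to 2070-04-12 gives 2071-01-12.
19 days remain in January 2071 after the 12th (31 − 12).
Full months from February 2071 through February 2073 contribute their day counts.
Then 28 days into March 2073.
Total: 19 + 28 + 31 + 30 + 31 + 30 + 31 + 31 + 30 + 31 + 30 + 31 + 31 + 29 + 31 + 30 + 31 + 30 + 31 + 31 + 30 + 31 + 30 + 31 + 31 + 28 + 28 = 806.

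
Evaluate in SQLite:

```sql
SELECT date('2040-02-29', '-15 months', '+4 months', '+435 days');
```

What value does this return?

2040-06-06

Adding -15 months to 2040-02-29 gives 2038-11-29.
Adding +4 months to 2038-11-29 gives 2039-03-29.
Applying '+435 days' to 2039-03-29: counting 435 days forward gives 2040-06-06.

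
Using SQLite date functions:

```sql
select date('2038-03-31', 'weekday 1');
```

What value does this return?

`weekday 1` advances to the next Monday; 2038-03-31 is a Wednesday, so it moves forward to 2038-04-05.

2038-04-05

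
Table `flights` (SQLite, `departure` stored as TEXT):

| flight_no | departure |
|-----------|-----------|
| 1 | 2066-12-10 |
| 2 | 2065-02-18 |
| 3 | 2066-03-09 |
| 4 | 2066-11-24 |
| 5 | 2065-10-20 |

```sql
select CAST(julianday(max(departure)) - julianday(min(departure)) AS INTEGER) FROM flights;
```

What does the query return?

MIN = 2065-02-18, MAX = 2066-12-10.
10 days remain in February 2065 after the 18th (28 − 18).
Full months from March 2065 through November 2066 contribute their day counts.
Then 10 days into December 2066.
Total: 10 + 31 + 30 + 31 + 30 + 31 + 31 + 30 + 31 + 30 + 31 + 31 + 28 + 31 + 30 + 31 + 30 + 31 + 31 + 30 + 31 + 30 + 10 = 660.

660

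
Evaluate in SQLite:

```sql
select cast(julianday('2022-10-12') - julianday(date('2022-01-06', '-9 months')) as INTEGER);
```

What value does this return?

Adding -9 months to 2022-01-06 gives 2021-04-06.
24 days remain in April 2021 after the 6th (30 − 6).
Full months from May 2021 through September 2022 contribute their day counts.
Then 12 days into October 2022.
Total: 24 + 31 + 30 + 31 + 31 + 30 + 31 + 30 + 31 + 31 + 28 + 31 + 30 + 31 + 30 + 31 + 31 + 30 + 12 = 554.

554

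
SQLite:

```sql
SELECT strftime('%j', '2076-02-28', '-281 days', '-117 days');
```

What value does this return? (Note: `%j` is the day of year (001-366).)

026

First apply '-281 days', '-117 days': 2076-02-28 → 2075-01-26.
Day-of-year for 2075-01-26: days since 2075-01-01 inclusive = 26, zero-padded to 026.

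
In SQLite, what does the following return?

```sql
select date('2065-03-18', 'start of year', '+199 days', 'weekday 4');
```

`start of year` rewinds 2065-03-18 to 2065-01-01.
Applying '+199 days' to 2065-01-01: counting 199 days forward gives 2065-07-19.
`weekday 4` advances to the next Thursday; 2065-07-19 is a Sunday, so it moves forward to 2065-07-23.

2065-07-23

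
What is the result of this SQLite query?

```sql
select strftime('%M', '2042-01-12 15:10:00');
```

`%M` extracts the 2-digit minute: 10.

10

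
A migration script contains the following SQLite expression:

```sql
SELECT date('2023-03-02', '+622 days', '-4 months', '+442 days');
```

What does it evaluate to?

2025-09-28

Applying '+622 days' to 2023-03-02: counting 622 days forward gives 2024-11-13.
Adding -4 months to 2024-11-13 gives 2024-07-13.
Applying '+442 days' to 2024-07-13: counting 442 days forward gives 2025-09-28.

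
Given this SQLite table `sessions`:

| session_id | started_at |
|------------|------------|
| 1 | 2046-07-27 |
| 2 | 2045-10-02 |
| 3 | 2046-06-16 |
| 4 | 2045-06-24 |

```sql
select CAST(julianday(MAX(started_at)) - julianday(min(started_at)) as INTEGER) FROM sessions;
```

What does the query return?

398

MIN = 2045-06-24, MAX = 2046-07-27.
6 days remain in June 2045 after the 24th (30 − 24).
Full months from July 2045 through June 2046 contribute their day counts.
Then 27 days into July 2046.
Total: 6 + 31 + 31 + 30 + 31 + 30 + 31 + 31 + 28 + 31 + 30 + 31 + 30 + 27 = 398.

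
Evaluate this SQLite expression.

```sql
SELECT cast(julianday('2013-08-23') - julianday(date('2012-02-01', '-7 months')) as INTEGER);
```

Adding -7 months to 2012-02-01 gives 2011-07-01.
30 days remain in July 2011 after the 1st (31 − 1).
Full months from August 2011 through July 2013 contribute their day counts.
Then 23 days into August 2013.
Total: 30 + 31 + 30 + 31 + 30 + 31 + 31 + 29 + 31 + 30 + 31 + 30 + 31 + 31 + 30 + 31 + 30 + 31 + 31 + 28 + 31 + 30 + 31 + 30 + 31 + 23 = 784.

784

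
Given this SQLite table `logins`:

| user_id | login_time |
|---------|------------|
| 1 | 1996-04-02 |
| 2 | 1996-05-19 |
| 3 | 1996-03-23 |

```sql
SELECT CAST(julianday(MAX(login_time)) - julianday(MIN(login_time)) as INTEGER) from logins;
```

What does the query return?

57

MIN = 1996-03-23, MAX = 1996-05-19.
8 days remain in March 1996 after the 23rd (31 − 23).
April 1996: 30 days.
Then 19 days into May 1996.
Total: 8 + 30 + 19 = 57.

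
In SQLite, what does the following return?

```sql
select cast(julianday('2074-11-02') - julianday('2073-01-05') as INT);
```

666

26 days remain in January 2073 after the 5th (31 − 5).
Full months from February 2073 through October 2074 contribute their day counts.
Then 2 days into November 2074.
Total: 26 + 28 + 31 + 30 + 31 + 30 + 31 + 31 + 30 + 31 + 30 + 31 + 31 + 28 + 31 + 30 + 31 + 30 + 31 + 31 + 30 + 31 + 2 = 666.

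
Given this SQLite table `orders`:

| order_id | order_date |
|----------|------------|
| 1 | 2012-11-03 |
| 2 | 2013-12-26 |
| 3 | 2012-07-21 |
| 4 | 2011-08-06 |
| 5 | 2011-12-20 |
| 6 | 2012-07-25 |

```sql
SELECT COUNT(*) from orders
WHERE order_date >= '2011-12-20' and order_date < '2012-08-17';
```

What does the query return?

Rows in [2011-12-20, 2012-08-17): 2012-07-21, 2011-12-20, 2012-07-25 → 3 rows.

3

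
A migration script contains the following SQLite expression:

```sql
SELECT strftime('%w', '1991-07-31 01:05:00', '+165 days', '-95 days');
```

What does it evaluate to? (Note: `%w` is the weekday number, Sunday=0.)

3

First apply '+165 days', '-95 days': 1991-07-31 01:05:00 → 1991-10-09 01:05:00.
1991-10-09 is a Wednesday; with Sunday=0 that is 3.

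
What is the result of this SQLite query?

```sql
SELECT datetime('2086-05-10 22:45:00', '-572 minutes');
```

572 minutes = 9h 32m; -572 minutes from 2086-05-10 22:45:00 is 2086-05-10 13:13:00.

2086-05-10 13:13:00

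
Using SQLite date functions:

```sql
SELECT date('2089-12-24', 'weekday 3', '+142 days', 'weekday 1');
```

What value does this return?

2090-05-22

`weekday 3` advances to the next Wednesday; 2089-12-24 is a Saturday, so it moves forward to 2089-12-28.
Applying '+142 days' to 2089-12-28: counting 142 days forward gives 2090-05-19.
`weekday 1` advances to the next Monday; 2090-05-19 is a Friday, so it moves forward to 2090-05-22.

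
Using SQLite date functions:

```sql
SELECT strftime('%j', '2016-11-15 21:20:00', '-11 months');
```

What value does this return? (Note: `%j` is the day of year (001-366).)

349

First apply '-11 months': 2016-11-15 21:20:00 → 2015-12-15 21:20:00.
Day-of-year for 2015-12-15: days since 2015-01-01 inclusive = 349, zero-padded to 349.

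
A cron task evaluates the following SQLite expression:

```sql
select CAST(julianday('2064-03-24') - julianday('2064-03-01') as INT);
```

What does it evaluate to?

23

Both dates are in March 2064: 24 − 1 = 23.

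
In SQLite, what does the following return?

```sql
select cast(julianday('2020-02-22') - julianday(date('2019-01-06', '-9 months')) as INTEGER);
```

Adding -9 months to 2019-01-06 gives 2018-04-06.
24 days remain in April 2018 after the 6th (30 − 6).
Full months from May 2018 through January 2020 contribute their day counts.
Then 22 days into February 2020.
Total: 24 + 31 + 30 + 31 + 31 + 30 + 31 + 30 + 31 + 31 + 28 + 31 + 30 + 31 + 30 + 31 + 31 + 30 + 31 + 30 + 31 + 31 + 22 = 687.

687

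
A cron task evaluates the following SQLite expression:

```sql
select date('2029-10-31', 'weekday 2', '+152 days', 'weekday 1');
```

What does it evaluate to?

`weekday 2` advances to the next Tuesday; 2029-10-31 is a Wednesday, so it moves forward to 2029-11-06.
Applying '+152 days' to 2029-11-06: counting 152 days forward gives 2030-04-07.
`weekday 1` advances to the next Monday; 2030-04-07 is a Sunday, so it moves forward to 2030-04-08.

2030-04-08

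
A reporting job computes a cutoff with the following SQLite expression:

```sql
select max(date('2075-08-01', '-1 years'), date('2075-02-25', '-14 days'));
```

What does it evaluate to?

date('2075-08-01', '-1 years') → 2074-08-01.
date('2075-02-25', '-14 days') → 2075-02-11.
Later of the two is 2075-02-11.

2075-02-11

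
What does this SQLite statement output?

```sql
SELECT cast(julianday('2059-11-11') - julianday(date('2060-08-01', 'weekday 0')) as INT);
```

-264

`weekday 0` advances to the next Sunday; 2060-08-01 is already a Sunday, so it stays at 2060-08-01.
19 days remain in November 2059 after the 11th (30 − 11).
Full months from December 2059 through July 2060 contribute their day counts.
Then 1 day into August 2060.
Total: 19 + 31 + 31 + 29 + 31 + 30 + 31 + 30 + 31 + 1 = 264.
The subtraction is earlier − later, so the result is −264 → -264.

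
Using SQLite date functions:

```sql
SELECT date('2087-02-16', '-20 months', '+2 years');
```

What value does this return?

Adding -20 months to 2087-02-16 gives 2085-06-16.
Adding +2 years to 2085-06-16 gives 2087-06-16.

2087-06-16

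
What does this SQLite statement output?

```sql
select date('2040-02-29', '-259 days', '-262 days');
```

Applying '-259 days' to 2040-02-29: counting 259 days back gives 2039-06-15.
Applying '-262 days' to 2039-06-15: counting 262 days back gives 2038-09-26.

2038-09-26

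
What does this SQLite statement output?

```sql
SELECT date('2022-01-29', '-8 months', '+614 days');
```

2023-02-02

Adding -8 months to 2022-01-29 gives 2021-05-29.
Applying '+614 days' to 2021-05-29: counting 614 days forward gives 2023-02-02.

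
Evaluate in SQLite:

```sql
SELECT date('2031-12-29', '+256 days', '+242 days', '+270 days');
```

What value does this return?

Applying '+256 days' to 2031-12-29: counting 256 days forward gives 2032-09-10.
Applying '+242 days' to 2032-09-10: counting 242 days forward gives 2033-05-10.
Applying '+270 days' to 2033-05-10: counting 270 days forward gives 2034-02-04.

2034-02-04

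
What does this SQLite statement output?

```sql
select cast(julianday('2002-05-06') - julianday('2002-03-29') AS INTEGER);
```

2 days remain in March 2002 after the 29th (31 − 29).
April 2002: 30 days.
Then 6 days into May 2002.
Total: 2 + 30 + 6 = 38.

38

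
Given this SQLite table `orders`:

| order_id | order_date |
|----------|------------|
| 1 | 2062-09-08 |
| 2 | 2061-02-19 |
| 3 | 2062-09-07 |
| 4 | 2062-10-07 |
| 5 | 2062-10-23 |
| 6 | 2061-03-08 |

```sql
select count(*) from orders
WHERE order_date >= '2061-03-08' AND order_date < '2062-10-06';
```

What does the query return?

Rows in [2061-03-08, 2062-10-06): 2062-09-08, 2062-09-07, 2061-03-08 → 3 rows.

3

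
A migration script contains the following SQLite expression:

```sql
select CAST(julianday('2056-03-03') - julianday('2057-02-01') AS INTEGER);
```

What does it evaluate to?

28 days remain in March 2056 after the 3rd (31 − 3).
Full months from April 2056 through January 2057 contribute their day counts.
Then 1 day into February 2057.
Total: 28 + 30 + 31 + 30 + 31 + 31 + 30 + 31 + 30 + 31 + 31 + 1 = 335.
The subtraction is earlier − later, so the result is −335 → -335.

-335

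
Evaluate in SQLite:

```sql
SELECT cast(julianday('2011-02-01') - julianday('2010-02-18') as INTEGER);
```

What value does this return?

348

10 days remain in February 2010 after the 18th (28 − 18).
Full months from March 2010 through January 2011 contribute their day counts.
Then 1 day into February 2011.
Total: 10 + 31 + 30 + 31 + 30 + 31 + 31 + 30 + 31 + 30 + 31 + 31 + 1 = 348.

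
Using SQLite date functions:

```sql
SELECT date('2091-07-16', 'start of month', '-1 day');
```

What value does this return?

2091-06-30

`start of month` rewinds 2091-07-16 to 2091-07-01.
Going back 1 day from 2091-07-01 reaches 2091-06-30 (last day of June, 30 days).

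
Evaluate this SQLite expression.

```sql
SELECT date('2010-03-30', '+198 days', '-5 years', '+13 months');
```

Applying '+198 days' to 2010-03-30: counting 198 days forward gives 2010-10-14.
Adding -5 years to 2010-10-14 gives 2005-10-14.
Adding +13 months to 2005-10-14 gives 2006-11-14.

2006-11-14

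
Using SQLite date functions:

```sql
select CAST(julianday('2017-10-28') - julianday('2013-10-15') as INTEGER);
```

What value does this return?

16 days remain in October 2013 after the 15th (31 − 15).
Full months from November 2013 through September 2017 contribute their day counts.
Then 28 days into October 2017.
Total: 16 + 30 + 31 + 31 + 28 + 31 + 30 + 31 + 30 + 31 + 31 + 30 + 31 + 30 + 31 + 31 + 28 + 31 + 30 + 31 + 30 + 31 + 31 + 30 + 31 + 30 + 31 + 31 + 29 + 31 + 30 + 31 + 30 + 31 + 31 + 30 + 31 + 30 + 31 + 31 + 28 + 31 + 30 + 31 + 30 + 31 + 31 + 30 + 28 = 1474.

1474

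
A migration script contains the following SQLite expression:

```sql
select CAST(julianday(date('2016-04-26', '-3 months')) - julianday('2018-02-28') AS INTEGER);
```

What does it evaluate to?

-764

Adding -3 months to 2016-04-26 gives 2016-01-26.
5 days remain in January 2016 after the 26th (31 − 26).
Full months from February 2016 through January 2018 contribute their day counts.
Then 28 days into February 2018.
Total: 5 + 29 + 31 + 30 + 31 + 30 + 31 + 31 + 30 + 31 + 30 + 31 + 31 + 28 + 31 + 30 + 31 + 30 + 31 + 31 + 30 + 31 + 30 + 31 + 31 + 28 = 764.
The subtraction is earlier − later, so the result is −764 → -764.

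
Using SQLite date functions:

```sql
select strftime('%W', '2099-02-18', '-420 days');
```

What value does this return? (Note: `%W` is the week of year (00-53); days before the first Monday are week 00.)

51

First apply '-420 days': 2099-02-18 → 2097-12-25.
2097-12-25 is a Wednesday. SQLite's %W counts Mondays since the year started; the result is 51.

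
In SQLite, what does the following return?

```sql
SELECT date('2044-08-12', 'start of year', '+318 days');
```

2044-11-14

`start of year` rewinds 2044-08-12 to 2044-01-01.
Applying '+318 days' to 2044-01-01: counting 318 days forward gives 2044-11-14.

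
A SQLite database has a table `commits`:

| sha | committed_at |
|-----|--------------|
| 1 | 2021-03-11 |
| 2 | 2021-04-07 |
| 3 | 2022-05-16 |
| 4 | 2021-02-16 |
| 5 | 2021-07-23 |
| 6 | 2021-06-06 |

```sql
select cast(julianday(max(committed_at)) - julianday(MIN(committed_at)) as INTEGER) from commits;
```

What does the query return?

454

MIN = 2021-02-16, MAX = 2022-05-16.
12 days remain in February 2021 after the 16th (28 − 16).
Full months from March 2021 through April 2022 contribute their day counts.
Then 16 days into May 2022.
Total: 12 + 31 + 30 + 31 + 30 + 31 + 31 + 30 + 31 + 30 + 31 + 31 + 28 + 31 + 30 + 16 = 454.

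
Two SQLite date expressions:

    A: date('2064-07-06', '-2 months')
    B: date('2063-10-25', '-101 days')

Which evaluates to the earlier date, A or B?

A = 2064-05-06.
B = 2063-07-16.
B is earlier.

B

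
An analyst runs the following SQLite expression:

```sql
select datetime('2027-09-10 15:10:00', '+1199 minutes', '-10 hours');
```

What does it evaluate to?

2027-09-11 01:09:00

1199 minutes = 19h 59m; +1199 minutes from 2027-09-10 15:10:00 is 2027-09-11 11:09:00 (crosses midnight).
-10 hours from 2027-09-11 11:09:00 is 2027-09-11 01:09:00.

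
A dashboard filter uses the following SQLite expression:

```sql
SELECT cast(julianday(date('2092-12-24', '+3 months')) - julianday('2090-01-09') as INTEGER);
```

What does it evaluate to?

Adding +3 months to 2092-12-24 gives 2093-03-24.
22 days remain in January 2090 after the 9th (31 − 9).
Full months from February 2090 through February 2093 contribute their day counts.
Then 24 days into March 2093.
Total: 22 + 28 + 31 + 30 + 31 + 30 + 31 + 31 + 30 + 31 + 30 + 31 + 31 + 28 + 31 + 30 + 31 + 30 + 31 + 31 + 30 + 31 + 30 + 31 + 31 + 29 + 31 + 30 + 31 + 30 + 31 + 31 + 30 + 31 + 30 + 31 + 31 + 28 + 24 = 1170.

1170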